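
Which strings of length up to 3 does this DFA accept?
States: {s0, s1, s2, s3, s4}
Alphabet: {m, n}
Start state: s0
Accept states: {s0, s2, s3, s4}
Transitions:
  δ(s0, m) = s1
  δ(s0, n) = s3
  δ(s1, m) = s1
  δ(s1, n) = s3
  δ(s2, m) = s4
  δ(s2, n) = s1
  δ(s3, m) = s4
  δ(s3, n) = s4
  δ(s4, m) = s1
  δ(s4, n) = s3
ε, n, mn, nm, nn, mmn, mnm, mnn, nmn, nnn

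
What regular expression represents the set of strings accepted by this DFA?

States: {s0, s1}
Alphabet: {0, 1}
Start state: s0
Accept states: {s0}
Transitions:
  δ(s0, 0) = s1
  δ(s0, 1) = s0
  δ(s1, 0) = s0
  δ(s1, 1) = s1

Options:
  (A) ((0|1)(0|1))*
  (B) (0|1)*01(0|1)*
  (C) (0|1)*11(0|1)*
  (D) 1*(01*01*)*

Check each option against the DFA on short strings; one disagreement eliminates an option:
  (A) ((0|1)(0|1))*: on '1' the DFA goes s0 → s0 and accepts (s0 ∈ Accept), but the regex does not match it → eliminate
  (B) (0|1)*01(0|1)*: on ε the DFA stays in s0 and accepts (s0 ∈ Accept), but the regex does not match it → eliminate
  (C) (0|1)*11(0|1)*: on ε the DFA stays in s0 and accepts (s0 ∈ Accept), but the regex does not match it → eliminate
  (D) 1*(01*01*)*: agrees with the DFA on every string of length ≤ 6
Only (D) is consistent with the DFA.
(D) 1*(01*01*)*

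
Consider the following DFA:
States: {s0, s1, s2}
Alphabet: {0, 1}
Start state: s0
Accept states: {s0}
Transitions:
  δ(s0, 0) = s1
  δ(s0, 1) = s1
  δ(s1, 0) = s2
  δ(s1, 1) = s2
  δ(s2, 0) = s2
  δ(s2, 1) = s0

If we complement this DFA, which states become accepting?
Complement accept states = All states \ Original accept states
= {s0, s1, s2} \ {s0}
{s1, s2}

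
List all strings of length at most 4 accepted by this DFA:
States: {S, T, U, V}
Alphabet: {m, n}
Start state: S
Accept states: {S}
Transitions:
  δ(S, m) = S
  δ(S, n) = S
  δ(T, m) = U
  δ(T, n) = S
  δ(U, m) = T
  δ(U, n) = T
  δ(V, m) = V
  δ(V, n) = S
ε, m, n, mm, mn, nm, nn, mmm, mmn, mnm, mnn, nmm, nmn, nnm, nnn, mmmm, mmmn, mmnm, mmnn, mnmm, mnmn, mnnm, mnnn, nmmm, nmmn, nmnm, nmnn, nnmm, nnmn, nnnm, nnnn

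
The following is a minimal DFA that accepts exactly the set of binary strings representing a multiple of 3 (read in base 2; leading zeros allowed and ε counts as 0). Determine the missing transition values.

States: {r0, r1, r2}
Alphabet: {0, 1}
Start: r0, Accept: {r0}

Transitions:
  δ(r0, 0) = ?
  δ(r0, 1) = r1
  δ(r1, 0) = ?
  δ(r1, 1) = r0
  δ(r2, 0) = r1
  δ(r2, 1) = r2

From the language and accept set, identify what each state tracks — r0: value ≡ 0 (mod 3); r1: value ≡ 1 (mod 3); r2: value ≡ 2 (mod 3).
Each missing δ(q, a) is the state matching the new tracked value after reading a.
δ(r0, 0) = r0; δ(r1, 0) = r2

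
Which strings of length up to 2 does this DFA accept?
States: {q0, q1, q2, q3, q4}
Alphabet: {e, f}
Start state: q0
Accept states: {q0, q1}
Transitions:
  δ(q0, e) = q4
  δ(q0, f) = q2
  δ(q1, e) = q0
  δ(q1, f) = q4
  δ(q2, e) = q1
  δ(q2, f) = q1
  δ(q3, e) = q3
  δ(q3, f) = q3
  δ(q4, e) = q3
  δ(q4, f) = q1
ε, ef, fe, ff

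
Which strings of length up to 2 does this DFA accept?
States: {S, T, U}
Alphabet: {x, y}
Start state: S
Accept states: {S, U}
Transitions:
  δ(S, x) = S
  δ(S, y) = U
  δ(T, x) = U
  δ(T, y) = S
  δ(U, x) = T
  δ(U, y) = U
ε, x, y, xx, xy, yy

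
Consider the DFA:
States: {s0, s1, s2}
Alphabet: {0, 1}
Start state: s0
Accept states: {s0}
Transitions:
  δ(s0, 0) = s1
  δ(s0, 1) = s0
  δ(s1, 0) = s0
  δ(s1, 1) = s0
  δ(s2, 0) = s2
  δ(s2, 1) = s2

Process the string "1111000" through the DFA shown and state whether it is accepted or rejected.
Processing string "1111000":
  s0 --1--> s0
  s0 --1--> s0
  s0 --1--> s0
  s0 --1--> s0
  s0 --0--> s1
  s1 --0--> s0
  s0 --0--> s1
Final state: s1
Accept states: {s0}
No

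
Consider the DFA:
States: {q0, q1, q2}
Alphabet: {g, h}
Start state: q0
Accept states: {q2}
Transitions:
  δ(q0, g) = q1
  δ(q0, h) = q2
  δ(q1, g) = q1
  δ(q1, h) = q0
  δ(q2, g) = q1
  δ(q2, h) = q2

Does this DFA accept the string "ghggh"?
Processing string "ghggh":
  q0 --g--> q1
  q1 --h--> q0
  q0 --g--> q1
  q1 --g--> q1
  q1 --h--> q0
Final state: q0
Accept states: {q2}
No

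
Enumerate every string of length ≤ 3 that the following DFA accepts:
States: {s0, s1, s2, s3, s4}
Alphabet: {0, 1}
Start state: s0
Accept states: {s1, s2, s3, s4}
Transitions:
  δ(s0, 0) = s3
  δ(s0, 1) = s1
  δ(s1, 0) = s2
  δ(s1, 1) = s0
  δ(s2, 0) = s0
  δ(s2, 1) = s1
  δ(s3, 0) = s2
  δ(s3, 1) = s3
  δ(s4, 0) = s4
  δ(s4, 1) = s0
0, 1, 00, 01, 10, 001, 010, 011, 101, 110, 111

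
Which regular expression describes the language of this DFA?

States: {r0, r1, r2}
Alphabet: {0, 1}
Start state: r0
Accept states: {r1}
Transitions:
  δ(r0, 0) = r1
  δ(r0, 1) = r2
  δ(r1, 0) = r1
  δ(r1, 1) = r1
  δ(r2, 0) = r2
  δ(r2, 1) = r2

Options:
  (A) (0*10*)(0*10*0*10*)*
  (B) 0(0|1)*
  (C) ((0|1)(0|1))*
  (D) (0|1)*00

Check each option against the DFA on short strings; one disagreement eliminates an option:
  (A) (0*10*)(0*10*0*10*)*: on '0' the DFA goes r0 → r1 and accepts (r1 ∈ Accept), but the regex does not match it → eliminate
  (B) 0(0|1)*: agrees with the DFA on every string of length ≤ 6
  (C) ((0|1)(0|1))*: on ε the DFA stays in r0 and rejects (r0 ∉ Accept), but the regex matches it → eliminate
  (D) (0|1)*00: on '0' the DFA goes r0 → r1 and accepts (r1 ∈ Accept), but the regex does not match it → eliminate
Only (B) is consistent with the DFA.
(B) 0(0|1)*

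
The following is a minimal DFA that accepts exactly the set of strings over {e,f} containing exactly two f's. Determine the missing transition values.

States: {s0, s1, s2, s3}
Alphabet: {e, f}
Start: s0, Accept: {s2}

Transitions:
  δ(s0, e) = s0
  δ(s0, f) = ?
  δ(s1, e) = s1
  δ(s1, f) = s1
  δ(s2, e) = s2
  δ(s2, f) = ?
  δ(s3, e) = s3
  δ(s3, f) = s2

From the language and accept set, identify what each state tracks — s0: zero f's; s1: ≥ three f's (dead); s2: two f's; s3: one f.
Each missing δ(q, a) is the state matching the new tracked value after reading a.
δ(s0, f) = s3; δ(s2, f) = s1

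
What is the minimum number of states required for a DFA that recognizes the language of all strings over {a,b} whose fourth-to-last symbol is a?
By Myhill–Nerode, count the distinguishable equivalence classes: 2^4 = 16 classes — the DFA must remember the last 4 symbols read; every pair of distinct length-4 suffixes is distinguishable by some continuation.
16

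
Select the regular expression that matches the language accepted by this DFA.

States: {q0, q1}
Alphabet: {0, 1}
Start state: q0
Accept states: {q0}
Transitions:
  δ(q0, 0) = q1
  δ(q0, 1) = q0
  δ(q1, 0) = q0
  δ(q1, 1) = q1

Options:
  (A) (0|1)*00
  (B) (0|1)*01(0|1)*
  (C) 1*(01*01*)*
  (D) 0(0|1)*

Check each option against the DFA on short strings; one disagreement eliminates an option:
  (A) (0|1)*00: on ε the DFA stays in q0 and accepts (q0 ∈ Accept), but the regex does not match it → eliminate
  (B) (0|1)*01(0|1)*: on ε the DFA stays in q0 and accepts (q0 ∈ Accept), but the regex does not match it → eliminate
  (C) 1*(01*01*)*: agrees with the DFA on every string of length ≤ 6
  (D) 0(0|1)*: on ε the DFA stays in q0 and accepts (q0 ∈ Accept), but the regex does not match it → eliminate
Only (C) is consistent with the DFA.
(C) 1*(01*01*)*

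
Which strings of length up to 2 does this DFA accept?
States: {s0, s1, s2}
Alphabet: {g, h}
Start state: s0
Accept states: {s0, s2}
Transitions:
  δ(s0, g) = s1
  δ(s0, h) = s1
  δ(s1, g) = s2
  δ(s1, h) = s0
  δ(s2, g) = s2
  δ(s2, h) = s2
ε, gg, gh, hg, hh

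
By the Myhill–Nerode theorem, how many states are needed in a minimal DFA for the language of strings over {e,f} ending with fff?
By Myhill–Nerode, count the distinguishable equivalence classes: 4 classes — one per longest suffix of the input that is a prefix of 'fff' (lengths 0 through 3); only the length-3 class is accepting.
4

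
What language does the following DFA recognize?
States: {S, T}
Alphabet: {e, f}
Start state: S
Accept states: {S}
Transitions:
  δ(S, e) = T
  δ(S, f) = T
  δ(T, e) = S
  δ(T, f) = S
Testing a few strings:
  'eef' → reject
  'ff' → accept
  'eee' → reject
  'ffe' → reject
State roles: S=even length so far; T=odd length so far
All strings over {e,f} of even length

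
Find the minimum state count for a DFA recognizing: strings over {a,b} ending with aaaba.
By Myhill–Nerode, count the distinguishable equivalence classes: 6 classes — one per longest suffix of the input that is a prefix of 'aaaba' (lengths 0 through 5); only the length-5 class is accepting.
6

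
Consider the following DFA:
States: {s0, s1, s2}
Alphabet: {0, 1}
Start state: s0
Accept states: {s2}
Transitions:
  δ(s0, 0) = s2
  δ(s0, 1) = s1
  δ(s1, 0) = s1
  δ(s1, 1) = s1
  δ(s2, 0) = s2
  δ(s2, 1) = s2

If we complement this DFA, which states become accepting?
Complement accept states = All states \ Original accept states
= {s0, s1, s2} \ {s2}
{s0, s1}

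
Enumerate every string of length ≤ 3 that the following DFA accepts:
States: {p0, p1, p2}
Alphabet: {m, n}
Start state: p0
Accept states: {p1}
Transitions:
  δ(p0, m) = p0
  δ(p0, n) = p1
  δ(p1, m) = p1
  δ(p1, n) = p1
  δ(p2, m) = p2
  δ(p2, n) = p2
n, mn, nm, nn, mmn, mnm, mnn, nmm, nmn, nnm, nnn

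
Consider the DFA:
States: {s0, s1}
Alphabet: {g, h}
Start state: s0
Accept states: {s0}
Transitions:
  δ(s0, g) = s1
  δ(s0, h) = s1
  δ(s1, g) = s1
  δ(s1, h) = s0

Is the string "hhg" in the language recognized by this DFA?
Processing string "hhg":
  s0 --h--> s1
  s1 --h--> s0
  s0 --g--> s1
Final state: s1
Accept states: {s0}
No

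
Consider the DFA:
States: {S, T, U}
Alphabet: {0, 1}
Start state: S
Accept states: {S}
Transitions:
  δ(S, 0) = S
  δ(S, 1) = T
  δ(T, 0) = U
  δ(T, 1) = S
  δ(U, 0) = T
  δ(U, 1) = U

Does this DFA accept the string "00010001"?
Processing string "00010001":
  S --0--> S
  S --0--> S
  S --0--> S
  S --1--> T
  T --0--> U
  U --0--> T
  T --0--> U
  U --1--> U
Final state: U
Accept states: {S}
No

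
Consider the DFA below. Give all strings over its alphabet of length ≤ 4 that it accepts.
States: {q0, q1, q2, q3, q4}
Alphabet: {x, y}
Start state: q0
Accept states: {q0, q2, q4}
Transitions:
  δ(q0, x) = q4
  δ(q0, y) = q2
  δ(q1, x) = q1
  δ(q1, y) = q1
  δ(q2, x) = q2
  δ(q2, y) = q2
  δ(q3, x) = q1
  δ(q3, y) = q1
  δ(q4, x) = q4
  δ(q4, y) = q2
ε, x, y, xx, xy, yx, yy, xxx, xxy, xyx, xyy, yxx, yxy, yyx, yyy, xxxx, xxxy, xxyx, xxyy, xyxx, xyxy, xyyx, xyyy, yxxx, yxxy, yxyx, yxyy, yyxx, yyxy, yyyx, yyyy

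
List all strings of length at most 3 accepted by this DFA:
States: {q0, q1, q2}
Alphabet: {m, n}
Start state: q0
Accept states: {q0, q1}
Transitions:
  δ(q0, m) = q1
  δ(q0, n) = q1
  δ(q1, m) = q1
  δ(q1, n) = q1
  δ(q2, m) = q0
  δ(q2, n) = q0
ε, m, n, mm, mn, nm, nn, mmm, mmn, mnm, mnn, nmm, nmn, nnm, nnn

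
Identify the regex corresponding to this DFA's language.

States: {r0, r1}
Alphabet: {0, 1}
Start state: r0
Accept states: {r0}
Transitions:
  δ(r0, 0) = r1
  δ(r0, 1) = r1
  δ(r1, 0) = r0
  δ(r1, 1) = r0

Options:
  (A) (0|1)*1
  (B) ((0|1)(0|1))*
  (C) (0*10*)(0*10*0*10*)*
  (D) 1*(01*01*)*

Check each option against the DFA on short strings; one disagreement eliminates an option:
  (A) (0|1)*1: on ε the DFA stays in r0 and accepts (r0 ∈ Accept), but the regex does not match it → eliminate
  (B) ((0|1)(0|1))*: agrees with the DFA on every string of length ≤ 6
  (C) (0*10*)(0*10*0*10*)*: on ε the DFA stays in r0 and accepts (r0 ∈ Accept), but the regex does not match it → eliminate
  (D) 1*(01*01*)*: on '1' the DFA goes r0 → r1 and rejects (r1 ∉ Accept), but the regex matches it → eliminate
Only (B) is consistent with the DFA.
(B) ((0|1)(0|1))*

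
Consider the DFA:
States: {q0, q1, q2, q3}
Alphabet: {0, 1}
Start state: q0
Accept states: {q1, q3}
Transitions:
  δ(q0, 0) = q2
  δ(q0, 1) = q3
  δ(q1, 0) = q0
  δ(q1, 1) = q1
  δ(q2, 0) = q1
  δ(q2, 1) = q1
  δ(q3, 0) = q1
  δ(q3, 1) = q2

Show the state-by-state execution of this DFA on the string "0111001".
read '0': q0 → q2
  read '1': q2 → q1
  read '1': q1 → q1
  read '1': q1 → q1
  read '0': q1 → q0
  read '0': q0 → q2
  read '1': q2 → q1
q0 -> q2 -> q1 -> q1 -> q1 -> q0 -> q2 -> q1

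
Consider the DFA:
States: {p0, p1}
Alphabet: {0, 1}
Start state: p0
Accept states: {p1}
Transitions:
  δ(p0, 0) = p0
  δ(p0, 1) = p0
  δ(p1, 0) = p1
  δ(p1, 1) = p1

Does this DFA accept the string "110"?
Processing string "110":
  p0 --1--> p0
  p0 --1--> p0
  p0 --0--> p0
Final state: p0
Accept states: {p1}
No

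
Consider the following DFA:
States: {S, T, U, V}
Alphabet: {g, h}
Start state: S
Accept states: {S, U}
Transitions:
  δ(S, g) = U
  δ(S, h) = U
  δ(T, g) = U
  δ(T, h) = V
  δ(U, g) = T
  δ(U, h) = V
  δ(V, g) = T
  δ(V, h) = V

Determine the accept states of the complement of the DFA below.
Complement accept states = All states \ Original accept states
= {S, T, U, V} \ {S, U}
{T, V}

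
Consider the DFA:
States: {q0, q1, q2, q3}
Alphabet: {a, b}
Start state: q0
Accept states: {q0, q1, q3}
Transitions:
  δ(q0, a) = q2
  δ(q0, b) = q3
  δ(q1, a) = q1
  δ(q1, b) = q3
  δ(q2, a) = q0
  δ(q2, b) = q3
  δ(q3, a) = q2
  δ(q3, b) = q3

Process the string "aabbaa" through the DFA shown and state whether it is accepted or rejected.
Processing string "aabbaa":
  q0 --a--> q2
  q2 --a--> q0
  q0 --b--> q3
  q3 --b--> q3
  q3 --a--> q2
  q2 --a--> q0
Final state: q0
Accept states: {q0, q1, q3}
Yes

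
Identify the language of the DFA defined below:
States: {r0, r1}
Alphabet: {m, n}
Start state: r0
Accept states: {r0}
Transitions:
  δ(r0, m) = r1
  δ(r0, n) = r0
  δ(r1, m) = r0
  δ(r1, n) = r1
Testing a few strings:
  'mmn' → accept
  'n' → accept
  'nnm' → reject
  'nmn' → reject
State roles: r0=even number of m's so far; r1=odd number of m's so far
All strings over {m,n} with an even number of m's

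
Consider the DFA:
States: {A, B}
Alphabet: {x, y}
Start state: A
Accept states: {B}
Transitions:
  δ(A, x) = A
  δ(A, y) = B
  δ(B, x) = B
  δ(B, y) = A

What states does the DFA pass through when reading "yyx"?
read 'y': A → B
  read 'y': B → A
  read 'x': A → A
A -> B -> A -> A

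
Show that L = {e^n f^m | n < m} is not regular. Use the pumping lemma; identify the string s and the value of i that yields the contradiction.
Assume L is regular with pumping length p. Idea: pumping up the e-block makes the e-count reach the f-count.
Choose s = e^p f^(p+1) ∈ L. By the pumping lemma, s = xyz with |xy| ≤ p, |y| > 0, so y = e^k with k ≥ 1. Then xy²z = e^(p+k) f^(p+1). Since p+k ≥ p+1, the number of e's is no longer strictly less than the number of f's, so xy²z ∉ L.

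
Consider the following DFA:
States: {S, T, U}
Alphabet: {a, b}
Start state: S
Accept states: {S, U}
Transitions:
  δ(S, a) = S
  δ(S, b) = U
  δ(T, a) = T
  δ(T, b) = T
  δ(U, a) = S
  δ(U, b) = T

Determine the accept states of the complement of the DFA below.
Complement accept states = All states \ Original accept states
= {S, T, U} \ {S, U}
{T}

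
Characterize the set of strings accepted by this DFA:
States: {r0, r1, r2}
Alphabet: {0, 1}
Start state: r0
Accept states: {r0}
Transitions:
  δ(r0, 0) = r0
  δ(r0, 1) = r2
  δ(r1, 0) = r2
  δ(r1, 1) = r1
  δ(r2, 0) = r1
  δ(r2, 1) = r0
Testing a few strings:
  '10' → reject
  '1110' → reject
  '0' → accept
  '011' → accept
State roles: r0=value ≡ 0 (mod 3); r1=value ≡ 2 (mod 3); r2=value ≡ 1 (mod 3)
All binary strings representing a multiple of 3 (read in base 2; leading zeros allowed and ε counts as 0)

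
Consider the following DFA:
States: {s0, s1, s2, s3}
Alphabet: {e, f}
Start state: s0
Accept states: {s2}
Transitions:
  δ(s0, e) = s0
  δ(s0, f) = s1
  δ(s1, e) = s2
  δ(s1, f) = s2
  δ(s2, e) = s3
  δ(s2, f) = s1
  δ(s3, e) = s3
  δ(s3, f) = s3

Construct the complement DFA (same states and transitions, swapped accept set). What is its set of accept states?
Complement accept states = All states \ Original accept states
= {s0, s1, s2, s3} \ {s2}
{s0, s1, s3}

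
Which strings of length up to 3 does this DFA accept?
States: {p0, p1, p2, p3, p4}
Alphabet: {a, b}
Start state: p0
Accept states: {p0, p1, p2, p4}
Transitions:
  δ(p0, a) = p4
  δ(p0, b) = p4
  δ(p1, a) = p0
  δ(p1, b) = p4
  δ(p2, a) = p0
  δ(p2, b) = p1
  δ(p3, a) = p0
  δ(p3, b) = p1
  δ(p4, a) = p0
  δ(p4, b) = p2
ε, a, b, aa, ab, ba, bb, aaa, aab, aba, abb, baa, bab, bba, bbb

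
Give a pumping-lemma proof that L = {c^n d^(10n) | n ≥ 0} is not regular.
Assume L is regular with pumping length p. Idea: pumping the c-block breaks the 1:10 ratio.
Choose s = c^p d^(10p) (length 11p ≥ p). By the pumping lemma, s = xyz with |xy| ≤ p, |y| > 0, so y = c^k with k ≥ 1. Then xy²z = c^(p+k) d^(10p). For this to be in L we would need 10p = 10(p+k), i.e. 10k = 0, contradicting k ≥ 1. So xy²z ∉ L.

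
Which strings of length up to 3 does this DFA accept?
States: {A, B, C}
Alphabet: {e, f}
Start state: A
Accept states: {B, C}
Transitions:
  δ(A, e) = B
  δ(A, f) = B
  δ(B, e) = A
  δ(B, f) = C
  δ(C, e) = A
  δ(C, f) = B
e, f, ef, ff, eee, eef, eff, fee, fef, fff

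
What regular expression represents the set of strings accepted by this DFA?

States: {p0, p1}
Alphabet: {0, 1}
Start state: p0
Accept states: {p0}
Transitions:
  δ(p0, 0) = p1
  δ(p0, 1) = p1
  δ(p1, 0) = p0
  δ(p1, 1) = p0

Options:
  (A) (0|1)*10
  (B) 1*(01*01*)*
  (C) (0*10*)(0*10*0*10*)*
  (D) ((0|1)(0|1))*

Check each option against the DFA on short strings; one disagreement eliminates an option:
  (A) (0|1)*10: on ε the DFA stays in p0 and accepts (p0 ∈ Accept), but the regex does not match it → eliminate
  (B) 1*(01*01*)*: on '1' the DFA goes p0 → p1 and rejects (p1 ∉ Accept), but the regex matches it → eliminate
  (C) (0*10*)(0*10*0*10*)*: on ε the DFA stays in p0 and accepts (p0 ∈ Accept), but the regex does not match it → eliminate
  (D) ((0|1)(0|1))*: agrees with the DFA on every string of length ≤ 6
Only (D) is consistent with the DFA.
(D) ((0|1)(0|1))*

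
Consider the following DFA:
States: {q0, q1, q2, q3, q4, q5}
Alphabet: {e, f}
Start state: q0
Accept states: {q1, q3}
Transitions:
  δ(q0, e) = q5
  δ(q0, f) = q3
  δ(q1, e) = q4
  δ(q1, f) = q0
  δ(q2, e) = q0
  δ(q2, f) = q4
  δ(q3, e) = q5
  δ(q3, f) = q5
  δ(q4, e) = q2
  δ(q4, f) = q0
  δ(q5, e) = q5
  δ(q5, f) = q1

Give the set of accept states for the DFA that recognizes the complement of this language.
Complement accept states = All states \ Original accept states
= {q0, q1, q2, q3, q4, q5} \ {q1, q3}
{q0, q2, q4, q5}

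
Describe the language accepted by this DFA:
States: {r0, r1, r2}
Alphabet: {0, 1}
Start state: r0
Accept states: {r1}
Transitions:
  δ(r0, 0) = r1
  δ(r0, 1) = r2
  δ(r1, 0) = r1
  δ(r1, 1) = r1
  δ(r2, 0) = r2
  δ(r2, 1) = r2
Testing a few strings:
  '01' → accept
  '11' → reject
  '0' → accept
  '000' → accept
State roles: r0=no input read; r1=started with 0; r2=started with 1 (dead)
All binary strings starting with 0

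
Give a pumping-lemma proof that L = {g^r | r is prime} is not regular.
Assume L is regular with pumping length p. Idea: pumping by a suitable count produces a composite length.
Let q be a prime with q ≥ p and choose s = g^q ∈ L. By the pumping lemma, s = xyz with |xy| ≤ p, |y| = k ≥ 1. Take i = q+1: |xy^(q+1)z| = q + q·k = q(1+k). Since q ≥ 2 and 1+k ≥ 2, q(1+k) is composite, so xy^(q+1)z ∉ L.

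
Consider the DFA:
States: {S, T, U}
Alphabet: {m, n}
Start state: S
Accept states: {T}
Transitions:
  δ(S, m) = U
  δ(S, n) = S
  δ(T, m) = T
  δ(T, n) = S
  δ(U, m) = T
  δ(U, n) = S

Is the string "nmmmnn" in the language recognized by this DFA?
Processing string "nmmmnn":
  S --n--> S
  S --m--> U
  U --m--> T
  T --m--> T
  T --n--> S
  S --n--> S
Final state: S
Accept states: {T}
No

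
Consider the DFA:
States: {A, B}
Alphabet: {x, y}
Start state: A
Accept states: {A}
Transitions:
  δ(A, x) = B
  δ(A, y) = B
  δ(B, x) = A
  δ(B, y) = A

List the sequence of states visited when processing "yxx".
read 'y': A → B
  read 'x': B → A
  read 'x': A → B
A -> B -> A -> B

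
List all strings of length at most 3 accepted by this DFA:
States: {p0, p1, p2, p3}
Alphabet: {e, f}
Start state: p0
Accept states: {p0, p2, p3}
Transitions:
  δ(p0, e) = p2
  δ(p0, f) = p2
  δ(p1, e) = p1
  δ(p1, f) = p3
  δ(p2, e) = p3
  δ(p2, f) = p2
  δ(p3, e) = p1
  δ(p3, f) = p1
ε, e, f, ee, ef, fe, ff, efe, eff, ffe, fff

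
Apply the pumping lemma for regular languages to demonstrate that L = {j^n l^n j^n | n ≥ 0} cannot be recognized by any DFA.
Assume L is regular with pumping length p. Idea: pumping the first j-block unbalances it against the other two.
Choose s = j^p l^p j^p ∈ L (|s| = 3p ≥ p). By the pumping lemma, s = xyz with |xy| ≤ p, |y| > 0, so y = j^k with k ≥ 1, inside the first j-block. Then xy²z = j^(p+k) l^p j^p. The first block has length p+k ≠ p, so the three block lengths are no longer equal and xy²z ∉ L.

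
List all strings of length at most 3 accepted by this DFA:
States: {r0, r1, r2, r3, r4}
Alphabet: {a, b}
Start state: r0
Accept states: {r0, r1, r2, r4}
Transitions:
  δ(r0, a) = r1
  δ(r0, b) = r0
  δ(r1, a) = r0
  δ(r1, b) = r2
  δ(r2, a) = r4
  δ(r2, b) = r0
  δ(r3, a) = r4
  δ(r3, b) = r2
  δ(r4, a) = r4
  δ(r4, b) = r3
ε, a, b, aa, ab, ba, bb, aaa, aab, aba, abb, baa, bab, bba, bbb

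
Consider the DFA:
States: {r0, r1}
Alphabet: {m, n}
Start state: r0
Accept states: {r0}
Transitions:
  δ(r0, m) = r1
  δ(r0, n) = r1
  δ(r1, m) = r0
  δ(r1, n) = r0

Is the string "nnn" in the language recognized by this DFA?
Processing string "nnn":
  r0 --n--> r1
  r1 --n--> r0
  r0 --n--> r1
Final state: r1
Accept states: {r0}
No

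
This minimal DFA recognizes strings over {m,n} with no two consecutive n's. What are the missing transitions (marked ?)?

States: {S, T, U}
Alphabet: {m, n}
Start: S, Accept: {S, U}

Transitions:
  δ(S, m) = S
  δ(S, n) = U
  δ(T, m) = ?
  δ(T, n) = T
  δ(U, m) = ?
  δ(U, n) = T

From the language and accept set, identify what each state tracks — S: last symbol not n (ok); T: saw nn (dead); U: last symbol n (ok).
Each missing δ(q, a) is the state matching the new tracked value after reading a.
δ(T, m) = T; δ(U, m) = S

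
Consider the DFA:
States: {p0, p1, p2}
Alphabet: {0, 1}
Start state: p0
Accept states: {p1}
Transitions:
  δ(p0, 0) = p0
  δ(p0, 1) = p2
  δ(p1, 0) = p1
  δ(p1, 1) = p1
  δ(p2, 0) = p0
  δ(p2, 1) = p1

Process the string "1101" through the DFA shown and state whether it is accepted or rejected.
Processing string "1101":
  p0 --1--> p2
  p2 --1--> p1
  p1 --0--> p1
  p1 --1--> p1
Final state: p1
Accept states: {p1}
Yes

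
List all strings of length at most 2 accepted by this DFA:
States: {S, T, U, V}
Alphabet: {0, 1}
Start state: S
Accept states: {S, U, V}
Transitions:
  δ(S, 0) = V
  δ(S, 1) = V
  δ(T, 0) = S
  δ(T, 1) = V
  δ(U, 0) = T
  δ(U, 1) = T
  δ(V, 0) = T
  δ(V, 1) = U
ε, 0, 1, 01, 11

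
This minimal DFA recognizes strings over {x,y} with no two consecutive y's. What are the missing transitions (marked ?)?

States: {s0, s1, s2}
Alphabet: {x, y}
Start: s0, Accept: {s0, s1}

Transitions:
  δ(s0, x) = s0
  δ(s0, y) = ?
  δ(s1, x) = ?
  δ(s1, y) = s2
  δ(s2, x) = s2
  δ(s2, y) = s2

From the language and accept set, identify what each state tracks — s0: last symbol not y (ok); s1: last symbol y (ok); s2: saw yy (dead).
Each missing δ(q, a) is the state matching the new tracked value after reading a.
δ(s0, y) = s1; δ(s1, x) = s0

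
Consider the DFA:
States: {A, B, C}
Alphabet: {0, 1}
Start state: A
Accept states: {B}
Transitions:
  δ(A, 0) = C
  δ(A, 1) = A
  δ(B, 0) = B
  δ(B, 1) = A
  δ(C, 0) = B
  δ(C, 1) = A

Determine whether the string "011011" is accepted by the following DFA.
Processing string "011011":
  A --0--> C
  C --1--> A
  A --1--> A
  A --0--> C
  C --1--> A
  A --1--> A
Final state: A
Accept states: {B}
No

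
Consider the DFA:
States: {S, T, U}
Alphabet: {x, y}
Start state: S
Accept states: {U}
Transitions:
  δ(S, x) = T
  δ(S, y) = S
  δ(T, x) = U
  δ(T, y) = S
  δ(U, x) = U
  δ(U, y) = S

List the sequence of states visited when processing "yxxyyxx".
read 'y': S → S
  read 'x': S → T
  read 'x': T → U
  read 'y': U → S
  read 'y': S → S
  read 'x': S → T
  read 'x': T → U
S -> S -> T -> U -> S -> S -> T -> U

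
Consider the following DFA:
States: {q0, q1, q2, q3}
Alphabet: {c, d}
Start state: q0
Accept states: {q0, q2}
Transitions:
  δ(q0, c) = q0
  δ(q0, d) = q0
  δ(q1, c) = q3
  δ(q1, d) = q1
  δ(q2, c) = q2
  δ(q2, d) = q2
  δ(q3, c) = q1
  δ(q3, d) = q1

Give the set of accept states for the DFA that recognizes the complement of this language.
Complement accept states = All states \ Original accept states
= {q0, q1, q2, q3} \ {q0, q2}
{q1, q3}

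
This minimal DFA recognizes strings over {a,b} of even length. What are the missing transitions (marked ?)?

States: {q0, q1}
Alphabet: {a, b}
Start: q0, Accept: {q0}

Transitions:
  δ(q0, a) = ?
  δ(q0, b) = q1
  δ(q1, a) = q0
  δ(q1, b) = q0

From the language and accept set, identify what each state tracks — q0: even length so far; q1: odd length so far.
Each missing δ(q, a) is the state matching the new tracked value after reading a.
δ(q0, a) = q1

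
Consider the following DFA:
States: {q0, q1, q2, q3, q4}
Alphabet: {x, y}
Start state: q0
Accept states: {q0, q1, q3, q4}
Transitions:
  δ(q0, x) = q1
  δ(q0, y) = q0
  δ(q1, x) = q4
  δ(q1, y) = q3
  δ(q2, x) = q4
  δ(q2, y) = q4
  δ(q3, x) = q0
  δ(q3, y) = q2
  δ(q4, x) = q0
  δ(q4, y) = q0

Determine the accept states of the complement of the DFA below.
Complement accept states = All states \ Original accept states
= {q0, q1, q2, q3, q4} \ {q0, q1, q3, q4}
{q2}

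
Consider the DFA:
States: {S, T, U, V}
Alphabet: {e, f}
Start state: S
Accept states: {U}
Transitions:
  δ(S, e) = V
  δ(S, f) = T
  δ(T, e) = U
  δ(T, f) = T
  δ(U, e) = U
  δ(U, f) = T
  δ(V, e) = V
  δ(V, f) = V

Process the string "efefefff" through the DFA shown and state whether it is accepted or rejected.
Processing string "efefefff":
  S --e--> V
  V --f--> V
  V --e--> V
  V --f--> V
  V --e--> V
  V --f--> V
  V --f--> V
  V --f--> V
Final state: V
Accept states: {U}
No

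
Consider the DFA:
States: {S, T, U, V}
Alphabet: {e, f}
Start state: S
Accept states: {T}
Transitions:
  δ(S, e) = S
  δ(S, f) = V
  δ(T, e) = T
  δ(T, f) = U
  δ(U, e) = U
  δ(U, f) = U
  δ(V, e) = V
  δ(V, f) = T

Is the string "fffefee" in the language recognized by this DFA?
Processing string "fffefee":
  S --f--> V
  V --f--> T
  T --f--> U
  U --e--> U
  U --f--> U
  U --e--> U
  U --e--> U
Final state: U
Accept states: {T}
No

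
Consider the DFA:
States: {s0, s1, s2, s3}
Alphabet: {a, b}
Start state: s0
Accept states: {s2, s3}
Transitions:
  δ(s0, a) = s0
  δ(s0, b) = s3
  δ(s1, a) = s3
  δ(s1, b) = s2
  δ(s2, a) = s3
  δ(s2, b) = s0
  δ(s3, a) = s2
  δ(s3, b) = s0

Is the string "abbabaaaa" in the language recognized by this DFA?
Processing string "abbabaaaa":
  s0 --a--> s0
  s0 --b--> s3
  s3 --b--> s0
  s0 --a--> s0
  s0 --b--> s3
  s3 --a--> s2
  s2 --a--> s3
  s3 --a--> s2
  s2 --a--> s3
Final state: s3
Accept states: {s2, s3}
Yes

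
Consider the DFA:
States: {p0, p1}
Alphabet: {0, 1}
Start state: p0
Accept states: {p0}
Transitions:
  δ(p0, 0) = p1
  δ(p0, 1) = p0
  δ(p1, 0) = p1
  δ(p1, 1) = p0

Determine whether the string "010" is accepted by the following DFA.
Processing string "010":
  p0 --0--> p1
  p1 --1--> p0
  p0 --0--> p1
Final state: p1
Accept states: {p0}
No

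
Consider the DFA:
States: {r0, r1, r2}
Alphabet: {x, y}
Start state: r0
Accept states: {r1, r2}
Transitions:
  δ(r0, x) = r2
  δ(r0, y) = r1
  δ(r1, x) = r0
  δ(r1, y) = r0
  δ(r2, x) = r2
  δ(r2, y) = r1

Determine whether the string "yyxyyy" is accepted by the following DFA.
Processing string "yyxyyy":
  r0 --y--> r1
  r1 --y--> r0
  r0 --x--> r2
  r2 --y--> r1
  r1 --y--> r0
  r0 --y--> r1
Final state: r1
Accept states: {r1, r2}
Yes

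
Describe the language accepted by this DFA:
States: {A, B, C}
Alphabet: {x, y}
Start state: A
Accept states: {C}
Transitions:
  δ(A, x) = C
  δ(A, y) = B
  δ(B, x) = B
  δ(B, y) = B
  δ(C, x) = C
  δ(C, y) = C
Testing a few strings:
  'yy' → reject
  'yxx' → reject
  'xxy' → accept
  'y' → reject
State roles: A=no input read; B=started with y (dead); C=started with x
All strings over {x,y} starting with x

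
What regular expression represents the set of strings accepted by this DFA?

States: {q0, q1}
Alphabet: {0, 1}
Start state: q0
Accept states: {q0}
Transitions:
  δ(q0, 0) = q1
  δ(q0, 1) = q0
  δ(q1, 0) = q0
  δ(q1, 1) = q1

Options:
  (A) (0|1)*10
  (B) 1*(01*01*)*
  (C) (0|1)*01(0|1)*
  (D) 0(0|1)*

Check each option against the DFA on short strings; one disagreement eliminates an option:
  (A) (0|1)*10: on ε the DFA stays in q0 and accepts (q0 ∈ Accept), but the regex does not match it → eliminate
  (B) 1*(01*01*)*: agrees with the DFA on every string of length ≤ 6
  (C) (0|1)*01(0|1)*: on ε the DFA stays in q0 and accepts (q0 ∈ Accept), but the regex does not match it → eliminate
  (D) 0(0|1)*: on ε the DFA stays in q0 and accepts (q0 ∈ Accept), but the regex does not match it → eliminate
Only (B) is consistent with the DFA.
(B) 1*(01*01*)*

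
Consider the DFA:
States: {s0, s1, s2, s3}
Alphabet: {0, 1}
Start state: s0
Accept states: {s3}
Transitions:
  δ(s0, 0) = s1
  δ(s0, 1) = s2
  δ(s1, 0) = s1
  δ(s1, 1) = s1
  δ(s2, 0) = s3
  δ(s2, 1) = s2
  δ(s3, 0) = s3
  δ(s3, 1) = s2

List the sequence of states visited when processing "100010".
read '1': s0 → s2
  read '0': s2 → s3
  read '0': s3 → s3
  read '0': s3 → s3
  read '1': s3 → s2
  read '0': s2 → s3
s0 -> s2 -> s3 -> s3 -> s3 -> s2 -> s3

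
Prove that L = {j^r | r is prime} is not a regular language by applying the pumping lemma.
Assume L is regular with pumping length p. Idea: pumping by a suitable count produces a composite length.
Let q be a prime with q ≥ p and choose s = j^q ∈ L. By the pumping lemma, s = xyz with |xy| ≤ p, |y| = k ≥ 1. Take i = q+1: |xy^(q+1)z| = q + q·k = q(1+k). Since q ≥ 2 and 1+k ≥ 2, q(1+k) is composite, so xy^(q+1)z ∉ L.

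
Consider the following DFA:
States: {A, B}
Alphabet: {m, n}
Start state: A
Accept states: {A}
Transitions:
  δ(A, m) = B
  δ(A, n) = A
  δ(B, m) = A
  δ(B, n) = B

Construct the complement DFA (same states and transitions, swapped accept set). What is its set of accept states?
Complement accept states = All states \ Original accept states
= {A, B} \ {A}
{B}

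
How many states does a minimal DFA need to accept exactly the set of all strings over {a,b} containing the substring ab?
By Myhill–Nerode, count the distinguishable equivalence classes: three classes — no a yet / a seen but no ab / ab seen.
3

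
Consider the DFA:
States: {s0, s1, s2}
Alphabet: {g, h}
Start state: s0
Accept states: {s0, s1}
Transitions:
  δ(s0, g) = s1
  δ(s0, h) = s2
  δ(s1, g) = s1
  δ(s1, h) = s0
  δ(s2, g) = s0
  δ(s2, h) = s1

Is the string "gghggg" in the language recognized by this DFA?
Processing string "gghggg":
  s0 --g--> s1
  s1 --g--> s1
  s1 --h--> s0
  s0 --g--> s1
  s1 --g--> s1
  s1 --g--> s1
Final state: s1
Accept states: {s0, s1}
Yes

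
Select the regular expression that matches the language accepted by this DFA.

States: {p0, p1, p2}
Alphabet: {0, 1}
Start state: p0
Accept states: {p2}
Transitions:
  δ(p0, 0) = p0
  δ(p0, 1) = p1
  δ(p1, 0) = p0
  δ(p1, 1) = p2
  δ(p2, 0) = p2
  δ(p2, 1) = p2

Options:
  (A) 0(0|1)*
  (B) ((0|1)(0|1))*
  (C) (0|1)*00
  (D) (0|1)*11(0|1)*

Check each option against the DFA on short strings; one disagreement eliminates an option:
  (A) 0(0|1)*: on '0' the DFA goes p0 → p0 and rejects (p0 ∉ Accept), but the regex matches it → eliminate
  (B) ((0|1)(0|1))*: on ε the DFA stays in p0 and rejects (p0 ∉ Accept), but the regex matches it → eliminate
  (C) (0|1)*00: on '00' the DFA goes p0 → p0 → p0 and rejects (p0 ∉ Accept), but the regex matches it → eliminate
  (D) (0|1)*11(0|1)*: agrees with the DFA on every string of length ≤ 6
Only (D) is consistent with the DFA.
(D) (0|1)*11(0|1)*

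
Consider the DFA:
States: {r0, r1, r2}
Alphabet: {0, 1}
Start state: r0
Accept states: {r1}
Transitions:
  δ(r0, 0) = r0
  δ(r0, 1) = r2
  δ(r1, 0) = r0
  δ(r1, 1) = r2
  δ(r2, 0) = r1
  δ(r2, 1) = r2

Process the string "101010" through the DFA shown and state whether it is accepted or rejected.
Processing string "101010":
  r0 --1--> r2
  r2 --0--> r1
  r1 --1--> r2
  r2 --0--> r1
  r1 --1--> r2
  r2 --0--> r1
Final state: r1
Accept states: {r1}
Yes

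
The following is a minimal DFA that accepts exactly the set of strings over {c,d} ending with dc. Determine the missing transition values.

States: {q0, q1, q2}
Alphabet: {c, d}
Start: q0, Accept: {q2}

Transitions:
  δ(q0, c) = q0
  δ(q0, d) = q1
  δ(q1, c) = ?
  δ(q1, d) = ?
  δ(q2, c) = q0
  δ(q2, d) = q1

From the language and accept set, identify what each state tracks — q0: no suffix match; q1: one trailing d; q2: suffix is dc.
Each missing δ(q, a) is the state matching the new tracked value after reading a.
δ(q1, c) = q2; δ(q1, d) = q1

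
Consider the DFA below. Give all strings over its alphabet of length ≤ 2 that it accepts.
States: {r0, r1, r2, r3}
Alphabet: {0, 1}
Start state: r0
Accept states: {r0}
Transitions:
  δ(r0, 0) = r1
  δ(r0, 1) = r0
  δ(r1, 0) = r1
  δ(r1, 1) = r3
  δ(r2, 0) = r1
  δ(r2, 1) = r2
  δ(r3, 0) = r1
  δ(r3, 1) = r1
ε, 1, 11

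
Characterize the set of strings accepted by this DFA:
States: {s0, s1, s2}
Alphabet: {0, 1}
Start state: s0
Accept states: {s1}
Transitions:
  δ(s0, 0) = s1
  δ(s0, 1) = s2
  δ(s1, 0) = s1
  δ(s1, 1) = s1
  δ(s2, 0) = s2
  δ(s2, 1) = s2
Testing a few strings:
  '010' → accept
  '000' → accept
  '1' → reject
  '011' → accept
State roles: s0=no input read; s1=started with 0; s2=started with 1 (dead)
All binary strings starting with 0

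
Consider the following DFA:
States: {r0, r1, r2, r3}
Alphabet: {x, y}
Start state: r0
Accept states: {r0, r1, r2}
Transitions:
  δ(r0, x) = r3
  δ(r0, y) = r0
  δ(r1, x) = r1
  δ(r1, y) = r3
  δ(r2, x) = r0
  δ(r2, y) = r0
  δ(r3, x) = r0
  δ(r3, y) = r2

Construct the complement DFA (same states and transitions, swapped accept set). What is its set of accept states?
Complement accept states = All states \ Original accept states
= {r0, r1, r2, r3} \ {r0, r1, r2}
{r3}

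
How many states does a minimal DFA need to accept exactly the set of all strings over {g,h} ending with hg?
By Myhill–Nerode, count the distinguishable equivalence classes: 3 classes — one per longest suffix of the input that is a prefix of 'hg' (lengths 0 through 2); only the length-2 class is accepting.
3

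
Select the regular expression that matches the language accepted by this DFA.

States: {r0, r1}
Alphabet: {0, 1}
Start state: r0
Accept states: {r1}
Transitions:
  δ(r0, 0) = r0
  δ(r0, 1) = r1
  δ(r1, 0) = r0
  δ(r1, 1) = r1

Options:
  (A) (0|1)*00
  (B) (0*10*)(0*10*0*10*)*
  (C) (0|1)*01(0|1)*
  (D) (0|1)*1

Check each option against the DFA on short strings; one disagreement eliminates an option:
  (A) (0|1)*00: on '1' the DFA goes r0 → r1 and accepts (r1 ∈ Accept), but the regex does not match it → eliminate
  (B) (0*10*)(0*10*0*10*)*: on '10' the DFA goes r0 → r1 → r0 and rejects (r0 ∉ Accept), but the regex matches it → eliminate
  (C) (0|1)*01(0|1)*: on '1' the DFA goes r0 → r1 and accepts (r1 ∈ Accept), but the regex does not match it → eliminate
  (D) (0|1)*1: agrees with the DFA on every string of length ≤ 6
Only (D) is consistent with the DFA.
(D) (0|1)*1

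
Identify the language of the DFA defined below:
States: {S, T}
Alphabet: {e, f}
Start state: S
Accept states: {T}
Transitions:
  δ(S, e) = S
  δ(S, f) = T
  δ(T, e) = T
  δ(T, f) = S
Testing a few strings:
  'e' → reject
  'eff' → reject
  'efe' → accept
  'ee' → reject
State roles: S=even number of f's so far; T=odd number of f's so far
All strings over {e,f} with an odd number of f's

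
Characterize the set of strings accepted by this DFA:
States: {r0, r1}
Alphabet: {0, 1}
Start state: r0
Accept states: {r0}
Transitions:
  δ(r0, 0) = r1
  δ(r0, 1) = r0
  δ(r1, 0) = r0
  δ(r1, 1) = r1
Testing a few strings:
  '111' → accept
  '10' → reject
  '01' → reject
  '000' → reject
State roles: r0=even number of 0's so far; r1=odd number of 0's so far
All binary strings with an even number of 0's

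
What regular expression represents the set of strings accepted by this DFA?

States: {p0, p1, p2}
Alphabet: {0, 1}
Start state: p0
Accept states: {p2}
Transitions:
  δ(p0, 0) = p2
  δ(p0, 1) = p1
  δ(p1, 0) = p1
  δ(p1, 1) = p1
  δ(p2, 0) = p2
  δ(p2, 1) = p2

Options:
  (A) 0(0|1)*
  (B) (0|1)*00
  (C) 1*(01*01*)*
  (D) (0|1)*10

Check each option against the DFA on short strings; one disagreement eliminates an option:
  (A) 0(0|1)*: agrees with the DFA on every string of length ≤ 6
  (B) (0|1)*00: on '0' the DFA goes p0 → p2 and accepts (p2 ∈ Accept), but the regex does not match it → eliminate
  (C) 1*(01*01*)*: on ε the DFA stays in p0 and rejects (p0 ∉ Accept), but the regex matches it → eliminate
  (D) (0|1)*10: on '0' the DFA goes p0 → p2 and accepts (p2 ∈ Accept), but the regex does not match it → eliminate
Only (A) is consistent with the DFA.
(A) 0(0|1)*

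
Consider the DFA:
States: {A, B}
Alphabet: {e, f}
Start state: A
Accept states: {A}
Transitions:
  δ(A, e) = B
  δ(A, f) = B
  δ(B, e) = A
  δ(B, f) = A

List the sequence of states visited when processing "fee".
read 'f': A → B
  read 'e': B → A
  read 'e': A → B
A -> B -> A -> B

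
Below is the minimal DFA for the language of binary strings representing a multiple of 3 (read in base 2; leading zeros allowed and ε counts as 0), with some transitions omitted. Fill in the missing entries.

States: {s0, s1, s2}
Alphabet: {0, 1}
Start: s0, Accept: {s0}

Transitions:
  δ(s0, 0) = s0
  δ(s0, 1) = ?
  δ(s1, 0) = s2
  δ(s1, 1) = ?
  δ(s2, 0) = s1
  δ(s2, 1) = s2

From the language and accept set, identify what each state tracks — s0: value ≡ 0 (mod 3); s1: value ≡ 1 (mod 3); s2: value ≡ 2 (mod 3).
Each missing δ(q, a) is the state matching the new tracked value after reading a.
δ(s0, 1) = s1; δ(s1, 1) = s0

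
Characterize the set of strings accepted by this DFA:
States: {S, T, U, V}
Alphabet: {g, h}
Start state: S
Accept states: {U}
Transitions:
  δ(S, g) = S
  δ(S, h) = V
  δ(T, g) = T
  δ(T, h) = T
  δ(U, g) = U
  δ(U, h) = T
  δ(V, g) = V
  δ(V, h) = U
Testing a few strings:
  'ghgg' → reject
  'hhg' → accept
  'hggg' → reject
  'hghh' → reject
State roles: S=zero h's; T=≥ three h's (dead); U=two h's; V=one h
All strings over {g,h} containing exactly two h's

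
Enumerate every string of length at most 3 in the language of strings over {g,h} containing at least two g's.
gg, ggg, ggh, ghg, hgg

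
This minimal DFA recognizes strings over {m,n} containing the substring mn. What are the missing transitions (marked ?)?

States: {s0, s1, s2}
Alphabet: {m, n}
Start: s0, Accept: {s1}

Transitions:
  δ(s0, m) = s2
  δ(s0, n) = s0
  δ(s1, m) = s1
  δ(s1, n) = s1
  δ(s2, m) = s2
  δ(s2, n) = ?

From the language and accept set, identify what each state tracks — s0: no m seen yet; s1: substring mn seen; s2: seen a m, waiting for n.
Each missing δ(q, a) is the state matching the new tracked value after reading a.
δ(s2, n) = s1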